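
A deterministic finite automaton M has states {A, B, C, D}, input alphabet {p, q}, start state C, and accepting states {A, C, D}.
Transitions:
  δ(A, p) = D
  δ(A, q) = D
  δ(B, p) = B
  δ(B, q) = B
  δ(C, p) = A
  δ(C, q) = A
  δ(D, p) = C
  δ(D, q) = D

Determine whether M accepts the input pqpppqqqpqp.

C --p--> A
A --q--> D
D --p--> C
C --p--> A
A --p--> D
D --q--> D
D --q--> D
D --q--> D
D --p--> C
C --q--> A
A --p--> D
End in state D, which is an accepting state.

accepted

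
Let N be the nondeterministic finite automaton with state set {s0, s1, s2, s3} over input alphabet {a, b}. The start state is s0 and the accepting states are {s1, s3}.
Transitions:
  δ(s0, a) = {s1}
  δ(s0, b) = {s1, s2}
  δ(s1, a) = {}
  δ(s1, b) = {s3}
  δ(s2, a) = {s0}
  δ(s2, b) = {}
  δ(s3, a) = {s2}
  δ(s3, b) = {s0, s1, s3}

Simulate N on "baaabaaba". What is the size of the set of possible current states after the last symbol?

0

Start: {s0}
read b: {s1, s2}
read a: {s0}
read a: {s1}
read a: {}
The reachable set is empty and stays empty for the remaining 5 symbols.
Final reachable set {} has 0 states.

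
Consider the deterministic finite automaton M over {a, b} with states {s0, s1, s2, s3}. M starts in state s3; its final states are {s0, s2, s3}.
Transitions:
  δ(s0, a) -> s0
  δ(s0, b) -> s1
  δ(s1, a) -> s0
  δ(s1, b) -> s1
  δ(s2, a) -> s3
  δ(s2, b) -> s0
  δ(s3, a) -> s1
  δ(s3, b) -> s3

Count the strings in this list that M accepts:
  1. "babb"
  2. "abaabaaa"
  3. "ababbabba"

2

"babb": rejected
"abaabaaa": accepted
"ababbabba": accepted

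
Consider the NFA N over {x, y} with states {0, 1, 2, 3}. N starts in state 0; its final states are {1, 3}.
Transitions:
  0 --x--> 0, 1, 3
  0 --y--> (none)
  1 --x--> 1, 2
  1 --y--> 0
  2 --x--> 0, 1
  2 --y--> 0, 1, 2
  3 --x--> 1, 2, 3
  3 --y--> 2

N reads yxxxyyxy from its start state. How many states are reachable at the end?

0

Start: {0}
read y: {}
The reachable set is empty and stays empty for the remaining 7 symbols.
Final reachable set {} has 0 states.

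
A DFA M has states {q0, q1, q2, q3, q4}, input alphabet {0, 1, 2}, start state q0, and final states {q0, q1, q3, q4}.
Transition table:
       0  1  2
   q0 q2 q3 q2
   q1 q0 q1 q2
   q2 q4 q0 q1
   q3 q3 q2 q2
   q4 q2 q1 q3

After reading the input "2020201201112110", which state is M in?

q0 --2--> q2
q2 --0--> q4
q4 --2--> q3
q3 --0--> q3
q3 --2--> q2
q2 --0--> q4
q4 --1--> q1
q1 --2--> q2
q2 --0--> q4
q4 --1--> q1
q1 --1--> q1
q1 --1--> q1
q1 --2--> q2
q2 --1--> q0
q0 --1--> q3
q3 --0--> q3

q3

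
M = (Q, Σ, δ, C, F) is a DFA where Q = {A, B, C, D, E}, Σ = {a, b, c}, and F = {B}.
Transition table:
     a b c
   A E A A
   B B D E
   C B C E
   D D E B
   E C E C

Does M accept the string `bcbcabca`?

accepted

C --b--> C
C --c--> E
E --b--> E
E --c--> C
C --a--> B
B --b--> D
D --c--> B
B --a--> B
End in state B, which is an accepting state.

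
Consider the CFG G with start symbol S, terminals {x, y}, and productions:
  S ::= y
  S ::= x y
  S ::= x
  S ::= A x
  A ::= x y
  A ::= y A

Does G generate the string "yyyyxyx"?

S ⇒ Ax ⇒ yAx ⇒ yyAx ⇒ yyyAx ⇒ yyyyAx ⇒ yyyyxyx

yes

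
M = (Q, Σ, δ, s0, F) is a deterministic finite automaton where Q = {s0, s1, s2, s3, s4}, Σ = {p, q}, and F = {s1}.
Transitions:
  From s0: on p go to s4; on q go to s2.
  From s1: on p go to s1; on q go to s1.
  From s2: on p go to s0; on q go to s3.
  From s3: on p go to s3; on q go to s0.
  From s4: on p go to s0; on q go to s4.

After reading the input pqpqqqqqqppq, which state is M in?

s0 --p--> s4
s4 --q--> s4
s4 --p--> s0
s0 --q--> s2
s2 --q--> s3
s3 --q--> s0
s0 --q--> s2
s2 --q--> s3
s3 --q--> s0
s0 --p--> s4
s4 --p--> s0
s0 --q--> s2

s2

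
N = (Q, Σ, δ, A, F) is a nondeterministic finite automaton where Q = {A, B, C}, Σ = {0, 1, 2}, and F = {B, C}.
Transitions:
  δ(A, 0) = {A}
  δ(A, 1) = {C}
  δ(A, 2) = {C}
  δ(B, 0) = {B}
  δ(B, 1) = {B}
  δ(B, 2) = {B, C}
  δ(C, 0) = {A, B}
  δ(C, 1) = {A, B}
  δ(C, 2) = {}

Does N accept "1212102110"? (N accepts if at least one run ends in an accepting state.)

rejected

Start: {A}
read 1: {C}
read 2: {}
The reachable set is empty and stays empty for the remaining 8 symbols.
Reachable ∩ accepting = {} — empty.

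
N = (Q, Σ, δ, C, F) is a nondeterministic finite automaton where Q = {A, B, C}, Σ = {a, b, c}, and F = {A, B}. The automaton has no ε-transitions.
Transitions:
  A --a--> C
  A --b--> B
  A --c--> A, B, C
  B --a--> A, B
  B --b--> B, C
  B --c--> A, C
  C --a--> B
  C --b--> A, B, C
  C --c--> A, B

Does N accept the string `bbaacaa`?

accepted

Start: {C}
read b: {A, B, C}
read b: {A, B, C}
read a: {A, B, C}
read a: {A, B, C}
read c: {A, B, C}
read a: {A, B, C}
read a: {A, B, C}
Reachable ∩ accepting = {A, B} — nonempty.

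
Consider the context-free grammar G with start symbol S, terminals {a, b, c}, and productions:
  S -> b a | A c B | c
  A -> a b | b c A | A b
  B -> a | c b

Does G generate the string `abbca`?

yes

S ⇒ AcB ⇒ AbcB ⇒ abbcB ⇒ abbca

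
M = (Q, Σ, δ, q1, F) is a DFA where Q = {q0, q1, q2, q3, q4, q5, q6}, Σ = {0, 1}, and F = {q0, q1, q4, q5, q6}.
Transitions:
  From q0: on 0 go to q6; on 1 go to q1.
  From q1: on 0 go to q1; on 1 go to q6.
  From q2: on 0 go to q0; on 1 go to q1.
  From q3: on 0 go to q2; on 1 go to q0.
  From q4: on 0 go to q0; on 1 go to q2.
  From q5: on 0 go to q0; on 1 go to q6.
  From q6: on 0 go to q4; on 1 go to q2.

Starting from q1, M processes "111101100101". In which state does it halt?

q1 --1--> q6
q6 --1--> q2
q2 --1--> q1
q1 --1--> q6
q6 --0--> q4
q4 --1--> q2
q2 --1--> q1
q1 --0--> q1
q1 --0--> q1
q1 --1--> q6
q6 --0--> q4
q4 --1--> q2

q2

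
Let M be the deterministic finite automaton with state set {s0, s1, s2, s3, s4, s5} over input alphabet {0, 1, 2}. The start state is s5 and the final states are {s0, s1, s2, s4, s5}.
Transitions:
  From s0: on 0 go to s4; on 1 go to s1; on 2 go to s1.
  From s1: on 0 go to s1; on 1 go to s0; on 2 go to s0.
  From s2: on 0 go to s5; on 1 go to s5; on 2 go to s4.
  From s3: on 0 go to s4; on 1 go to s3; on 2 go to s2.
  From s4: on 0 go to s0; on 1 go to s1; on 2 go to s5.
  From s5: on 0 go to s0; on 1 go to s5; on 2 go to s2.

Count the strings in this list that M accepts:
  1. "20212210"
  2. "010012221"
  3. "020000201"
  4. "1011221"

"20212210": accepted
"010012221": accepted
"020000201": accepted
"1011221": accepted

4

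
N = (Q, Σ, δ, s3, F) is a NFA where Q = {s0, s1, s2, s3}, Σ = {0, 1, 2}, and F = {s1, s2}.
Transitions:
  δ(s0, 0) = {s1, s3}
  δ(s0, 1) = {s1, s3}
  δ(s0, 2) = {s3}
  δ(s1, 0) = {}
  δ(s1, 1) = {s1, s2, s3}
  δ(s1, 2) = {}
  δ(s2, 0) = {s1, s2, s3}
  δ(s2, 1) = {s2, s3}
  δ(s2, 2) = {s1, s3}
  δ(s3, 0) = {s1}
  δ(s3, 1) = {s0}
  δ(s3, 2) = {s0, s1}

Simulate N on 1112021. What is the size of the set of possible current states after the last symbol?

Start: {s3}
read 1: {s0}
read 1: {s1, s3}
read 1: {s0, s1, s2, s3}
read 2: {s0, s1, s3}
read 0: {s1, s3}
read 2: {s0, s1}
read 1: {s1, s2, s3}
Final reachable set {s1, s2, s3} has 3 states.

3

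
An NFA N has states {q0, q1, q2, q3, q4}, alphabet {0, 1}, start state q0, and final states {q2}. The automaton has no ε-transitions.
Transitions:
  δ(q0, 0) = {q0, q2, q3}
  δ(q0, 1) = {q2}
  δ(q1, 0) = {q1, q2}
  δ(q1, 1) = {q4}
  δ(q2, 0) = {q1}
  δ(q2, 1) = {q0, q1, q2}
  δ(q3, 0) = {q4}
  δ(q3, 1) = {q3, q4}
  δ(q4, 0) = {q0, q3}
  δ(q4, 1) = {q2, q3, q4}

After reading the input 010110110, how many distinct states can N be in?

Start: {q0}
read 0: {q0, q2, q3}
read 1: {q0, q1, q2, q3, q4}
read 0: {q0, q1, q2, q3, q4}
read 1: {q0, q1, q2, q3, q4}
read 1: {q0, q1, q2, q3, q4}
read 0: {q0, q1, q2, q3, q4}
read 1: {q0, q1, q2, q3, q4}
read 1: {q0, q1, q2, q3, q4}
read 0: {q0, q1, q2, q3, q4}
Final reachable set {q0, q1, q2, q3, q4} has 5 states.

5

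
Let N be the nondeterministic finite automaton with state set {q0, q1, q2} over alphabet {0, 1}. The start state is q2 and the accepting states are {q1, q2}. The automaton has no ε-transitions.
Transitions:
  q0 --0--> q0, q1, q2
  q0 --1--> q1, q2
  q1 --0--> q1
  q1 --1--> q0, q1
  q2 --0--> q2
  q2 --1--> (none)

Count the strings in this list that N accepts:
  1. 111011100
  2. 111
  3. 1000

111011100: rejected
111: rejected
1000: rejected

0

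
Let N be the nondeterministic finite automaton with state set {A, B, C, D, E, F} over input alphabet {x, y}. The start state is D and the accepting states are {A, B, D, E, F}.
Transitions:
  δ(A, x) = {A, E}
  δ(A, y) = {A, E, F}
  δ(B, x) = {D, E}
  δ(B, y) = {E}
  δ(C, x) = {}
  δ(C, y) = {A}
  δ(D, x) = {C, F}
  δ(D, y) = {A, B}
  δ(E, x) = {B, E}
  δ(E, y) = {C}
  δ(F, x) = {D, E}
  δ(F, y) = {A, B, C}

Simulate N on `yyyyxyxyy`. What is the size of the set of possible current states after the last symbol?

Start: {D}
read y: {A, B}
read y: {A, E, F}
read y: {A, B, C, E, F}
read y: {A, B, C, E, F}
read x: {A, B, D, E}
read y: {A, B, C, E, F}
read x: {A, B, D, E}
read y: {A, B, C, E, F}
read y: {A, B, C, E, F}
Final reachable set {A, B, C, E, F} has 5 states.

5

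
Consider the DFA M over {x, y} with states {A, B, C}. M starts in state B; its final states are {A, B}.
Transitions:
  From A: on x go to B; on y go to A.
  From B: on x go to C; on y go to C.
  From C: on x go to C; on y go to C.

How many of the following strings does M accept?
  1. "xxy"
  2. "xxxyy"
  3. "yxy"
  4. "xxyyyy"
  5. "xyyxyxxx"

0

"xxy": rejected
"xxxyy": rejected
"yxy": rejected
"xxyyyy": rejected
"xyyxyxxx": rejected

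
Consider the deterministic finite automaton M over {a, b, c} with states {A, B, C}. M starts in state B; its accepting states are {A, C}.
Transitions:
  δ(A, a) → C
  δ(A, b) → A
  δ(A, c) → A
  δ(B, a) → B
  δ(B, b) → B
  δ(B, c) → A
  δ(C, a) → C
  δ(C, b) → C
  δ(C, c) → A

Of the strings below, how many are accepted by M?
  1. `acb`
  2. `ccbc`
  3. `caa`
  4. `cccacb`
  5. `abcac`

5

`acb`: accepted
`ccbc`: accepted
`caa`: accepted
`cccacb`: accepted
`abcac`: accepted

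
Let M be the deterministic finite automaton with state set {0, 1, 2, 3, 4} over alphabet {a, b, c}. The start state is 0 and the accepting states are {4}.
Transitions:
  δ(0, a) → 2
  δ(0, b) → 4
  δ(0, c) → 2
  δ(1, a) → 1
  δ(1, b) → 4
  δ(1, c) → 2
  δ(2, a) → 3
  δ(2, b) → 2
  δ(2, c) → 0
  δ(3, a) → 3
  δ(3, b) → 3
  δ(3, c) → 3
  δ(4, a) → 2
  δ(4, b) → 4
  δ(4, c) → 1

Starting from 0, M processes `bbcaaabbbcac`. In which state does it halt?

0 --b--> 4
4 --b--> 4
4 --c--> 1
1 --a--> 1
1 --a--> 1
1 --a--> 1
1 --b--> 4
4 --b--> 4
4 --b--> 4
4 --c--> 1
1 --a--> 1
1 --c--> 2

2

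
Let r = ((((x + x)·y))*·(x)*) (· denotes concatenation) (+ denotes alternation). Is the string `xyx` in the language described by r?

Split as xy·x: (((x+x)·y))* matches xy and (x)* matches x.

yes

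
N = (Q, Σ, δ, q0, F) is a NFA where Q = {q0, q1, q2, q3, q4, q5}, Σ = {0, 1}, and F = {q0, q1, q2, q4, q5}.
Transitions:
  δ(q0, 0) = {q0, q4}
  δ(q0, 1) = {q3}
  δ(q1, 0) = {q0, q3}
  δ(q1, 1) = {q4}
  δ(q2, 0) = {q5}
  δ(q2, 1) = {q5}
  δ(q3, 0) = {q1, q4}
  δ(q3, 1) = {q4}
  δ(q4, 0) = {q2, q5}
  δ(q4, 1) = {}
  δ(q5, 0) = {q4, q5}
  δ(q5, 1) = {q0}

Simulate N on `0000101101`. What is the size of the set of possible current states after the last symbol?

3

Start: {q0}
read 0: {q0, q4}
read 0: {q0, q2, q4, q5}
read 0: {q0, q2, q4, q5}
read 0: {q0, q2, q4, q5}
read 1: {q0, q3, q5}
read 0: {q0, q1, q4, q5}
read 1: {q0, q3, q4}
read 1: {q3, q4}
read 0: {q1, q2, q4, q5}
read 1: {q0, q4, q5}
Final reachable set {q0, q4, q5} has 3 states.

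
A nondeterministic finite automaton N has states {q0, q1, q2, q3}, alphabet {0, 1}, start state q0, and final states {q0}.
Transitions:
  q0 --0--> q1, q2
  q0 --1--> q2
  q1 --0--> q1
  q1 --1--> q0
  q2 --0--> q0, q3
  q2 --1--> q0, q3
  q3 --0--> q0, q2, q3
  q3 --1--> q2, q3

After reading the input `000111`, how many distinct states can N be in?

3

Start: {q0}
read 0: {q1, q2}
read 0: {q0, q1, q3}
read 0: {q0, q1, q2, q3}
read 1: {q0, q2, q3}
read 1: {q0, q2, q3}
read 1: {q0, q2, q3}
Final reachable set {q0, q2, q3} has 3 states.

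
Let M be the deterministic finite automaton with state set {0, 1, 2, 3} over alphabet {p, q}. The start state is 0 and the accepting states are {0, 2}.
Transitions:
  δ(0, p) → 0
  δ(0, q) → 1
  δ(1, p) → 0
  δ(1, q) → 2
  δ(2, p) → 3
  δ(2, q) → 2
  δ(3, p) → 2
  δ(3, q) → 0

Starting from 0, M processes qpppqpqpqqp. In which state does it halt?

3

0 --q--> 1
1 --p--> 0
0 --p--> 0
0 --p--> 0
0 --q--> 1
1 --p--> 0
0 --q--> 1
1 --p--> 0
0 --q--> 1
1 --q--> 2
2 --p--> 3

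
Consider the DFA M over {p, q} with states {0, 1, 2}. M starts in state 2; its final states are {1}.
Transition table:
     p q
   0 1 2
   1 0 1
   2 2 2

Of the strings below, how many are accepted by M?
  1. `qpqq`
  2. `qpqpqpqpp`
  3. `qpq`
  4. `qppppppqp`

`qpqq`: rejected
`qpqpqpqpp`: rejected
`qpq`: rejected
`qppppppqp`: rejected

0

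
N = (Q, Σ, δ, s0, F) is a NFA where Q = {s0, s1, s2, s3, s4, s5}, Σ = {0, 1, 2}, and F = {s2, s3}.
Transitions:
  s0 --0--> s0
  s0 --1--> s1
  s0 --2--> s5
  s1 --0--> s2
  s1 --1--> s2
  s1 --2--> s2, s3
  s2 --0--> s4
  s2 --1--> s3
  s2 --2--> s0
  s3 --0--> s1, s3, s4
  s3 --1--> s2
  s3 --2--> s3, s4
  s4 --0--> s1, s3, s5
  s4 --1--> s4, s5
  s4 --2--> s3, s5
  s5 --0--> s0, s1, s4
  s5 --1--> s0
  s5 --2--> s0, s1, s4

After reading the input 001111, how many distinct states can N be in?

1

Start: {s0}
read 0: {s0}
read 0: {s0}
read 1: {s1}
read 1: {s2}
read 1: {s3}
read 1: {s2}
Final reachable set {s2} has 1 state.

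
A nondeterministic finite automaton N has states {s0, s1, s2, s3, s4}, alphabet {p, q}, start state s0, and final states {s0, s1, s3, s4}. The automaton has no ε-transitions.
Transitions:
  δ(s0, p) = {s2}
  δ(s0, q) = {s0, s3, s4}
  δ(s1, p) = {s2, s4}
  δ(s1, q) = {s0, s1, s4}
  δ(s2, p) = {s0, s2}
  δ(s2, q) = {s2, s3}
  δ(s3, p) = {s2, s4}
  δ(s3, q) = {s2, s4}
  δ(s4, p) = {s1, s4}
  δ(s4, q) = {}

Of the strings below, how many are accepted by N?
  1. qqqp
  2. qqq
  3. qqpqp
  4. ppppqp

4

qqqp: accepted
qqq: accepted
qqpqp: accepted
ppppqp: accepted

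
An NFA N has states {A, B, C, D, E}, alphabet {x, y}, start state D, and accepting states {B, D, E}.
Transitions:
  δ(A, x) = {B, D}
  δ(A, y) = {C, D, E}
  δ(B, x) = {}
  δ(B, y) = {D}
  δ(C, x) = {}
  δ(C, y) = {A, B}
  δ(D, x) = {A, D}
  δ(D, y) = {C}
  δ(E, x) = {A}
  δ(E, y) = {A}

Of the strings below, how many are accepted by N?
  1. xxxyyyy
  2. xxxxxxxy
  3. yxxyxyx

2

xxxyyyy: accepted
xxxxxxxy: accepted
yxxyxyx: rejected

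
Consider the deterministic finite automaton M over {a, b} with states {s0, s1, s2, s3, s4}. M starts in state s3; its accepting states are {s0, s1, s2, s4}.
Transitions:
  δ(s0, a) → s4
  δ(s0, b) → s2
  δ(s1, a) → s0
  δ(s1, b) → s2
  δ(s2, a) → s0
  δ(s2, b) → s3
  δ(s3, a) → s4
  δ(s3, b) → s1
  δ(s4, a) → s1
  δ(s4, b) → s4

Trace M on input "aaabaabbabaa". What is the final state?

s4

s3 --a--> s4
s4 --a--> s1
s1 --a--> s0
s0 --b--> s2
s2 --a--> s0
s0 --a--> s4
s4 --b--> s4
s4 --b--> s4
s4 --a--> s1
s1 --b--> s2
s2 --a--> s0
s0 --a--> s4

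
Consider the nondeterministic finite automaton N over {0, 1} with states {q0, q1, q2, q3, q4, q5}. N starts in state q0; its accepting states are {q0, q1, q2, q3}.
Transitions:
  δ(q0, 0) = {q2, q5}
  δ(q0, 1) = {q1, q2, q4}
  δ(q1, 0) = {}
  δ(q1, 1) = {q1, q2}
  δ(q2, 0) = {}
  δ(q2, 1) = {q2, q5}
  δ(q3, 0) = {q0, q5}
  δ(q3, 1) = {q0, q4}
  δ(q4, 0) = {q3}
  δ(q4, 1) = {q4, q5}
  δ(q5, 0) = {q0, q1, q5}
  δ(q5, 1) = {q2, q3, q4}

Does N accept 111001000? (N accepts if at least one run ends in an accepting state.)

Start: {q0}
read 1: {q1, q2, q4}
read 1: {q1, q2, q4, q5}
read 1: {q1, q2, q3, q4, q5}
read 0: {q0, q1, q3, q5}
read 0: {q0, q1, q2, q5}
read 1: {q1, q2, q3, q4, q5}
read 0: {q0, q1, q3, q5}
read 0: {q0, q1, q2, q5}
read 0: {q0, q1, q2, q5}
Reachable ∩ accepting = {q0, q1, q2} — nonempty.

accepted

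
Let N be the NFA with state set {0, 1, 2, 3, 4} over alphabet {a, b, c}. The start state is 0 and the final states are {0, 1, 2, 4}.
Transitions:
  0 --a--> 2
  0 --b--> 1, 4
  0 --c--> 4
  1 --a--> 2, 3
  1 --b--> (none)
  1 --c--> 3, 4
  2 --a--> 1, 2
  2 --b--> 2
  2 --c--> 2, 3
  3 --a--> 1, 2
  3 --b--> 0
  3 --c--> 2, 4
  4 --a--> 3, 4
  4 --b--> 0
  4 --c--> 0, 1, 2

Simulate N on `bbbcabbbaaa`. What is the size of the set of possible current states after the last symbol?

Start: {0}
read b: {1, 4}
read b: {0}
read b: {1, 4}
read c: {0, 1, 2, 3, 4}
read a: {1, 2, 3, 4}
read b: {0, 2}
read b: {1, 2, 4}
read b: {0, 2}
read a: {1, 2}
read a: {1, 2, 3}
read a: {1, 2, 3}
Final reachable set {1, 2, 3} has 3 states.

3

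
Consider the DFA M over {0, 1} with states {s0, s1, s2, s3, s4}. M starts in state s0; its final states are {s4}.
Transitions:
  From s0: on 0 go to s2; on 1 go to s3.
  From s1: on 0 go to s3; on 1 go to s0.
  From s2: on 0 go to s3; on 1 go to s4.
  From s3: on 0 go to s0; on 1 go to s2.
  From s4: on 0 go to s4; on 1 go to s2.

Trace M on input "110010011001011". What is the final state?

s2

s0 --1--> s3
s3 --1--> s2
s2 --0--> s3
s3 --0--> s0
s0 --1--> s3
s3 --0--> s0
s0 --0--> s2
s2 --1--> s4
s4 --1--> s2
s2 --0--> s3
s3 --0--> s0
s0 --1--> s3
s3 --0--> s0
s0 --1--> s3
s3 --1--> s2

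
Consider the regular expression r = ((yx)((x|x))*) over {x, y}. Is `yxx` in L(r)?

Split as yx·x: (yx) matches yx and ((x|x))* matches x.

yes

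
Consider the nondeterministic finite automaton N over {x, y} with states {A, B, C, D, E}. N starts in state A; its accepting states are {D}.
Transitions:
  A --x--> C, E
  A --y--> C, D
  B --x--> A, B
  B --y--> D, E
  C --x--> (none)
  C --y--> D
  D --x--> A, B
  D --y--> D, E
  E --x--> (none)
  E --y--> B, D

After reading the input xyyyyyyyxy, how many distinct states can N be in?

3

Start: {A}
read x: {C, E}
read y: {B, D}
read y: {D, E}
read y: {B, D, E}
read y: {B, D, E}
read y: {B, D, E}
read y: {B, D, E}
read y: {B, D, E}
read x: {A, B}
read y: {C, D, E}
Final reachable set {C, D, E} has 3 states.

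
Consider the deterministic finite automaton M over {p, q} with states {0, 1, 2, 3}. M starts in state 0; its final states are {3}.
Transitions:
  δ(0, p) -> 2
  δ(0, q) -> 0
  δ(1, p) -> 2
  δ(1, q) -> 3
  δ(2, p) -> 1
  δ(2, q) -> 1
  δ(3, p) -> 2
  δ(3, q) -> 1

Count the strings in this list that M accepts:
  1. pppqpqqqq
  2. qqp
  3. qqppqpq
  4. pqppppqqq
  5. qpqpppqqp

2

pppqpqqqq: accepted
qqp: rejected
qqppqpq: rejected
pqppppqqq: accepted
qpqpppqqp: rejected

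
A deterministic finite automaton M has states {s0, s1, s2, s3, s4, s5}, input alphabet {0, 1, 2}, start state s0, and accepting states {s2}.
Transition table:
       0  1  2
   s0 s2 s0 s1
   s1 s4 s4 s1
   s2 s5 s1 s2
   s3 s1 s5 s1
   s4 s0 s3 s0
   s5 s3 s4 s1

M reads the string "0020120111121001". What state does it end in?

s1

s0 --0--> s2
s2 --0--> s5
s5 --2--> s1
s1 --0--> s4
s4 --1--> s3
s3 --2--> s1
s1 --0--> s4
s4 --1--> s3
s3 --1--> s5
s5 --1--> s4
s4 --1--> s3
s3 --2--> s1
s1 --1--> s4
s4 --0--> s0
s0 --0--> s2
s2 --1--> s1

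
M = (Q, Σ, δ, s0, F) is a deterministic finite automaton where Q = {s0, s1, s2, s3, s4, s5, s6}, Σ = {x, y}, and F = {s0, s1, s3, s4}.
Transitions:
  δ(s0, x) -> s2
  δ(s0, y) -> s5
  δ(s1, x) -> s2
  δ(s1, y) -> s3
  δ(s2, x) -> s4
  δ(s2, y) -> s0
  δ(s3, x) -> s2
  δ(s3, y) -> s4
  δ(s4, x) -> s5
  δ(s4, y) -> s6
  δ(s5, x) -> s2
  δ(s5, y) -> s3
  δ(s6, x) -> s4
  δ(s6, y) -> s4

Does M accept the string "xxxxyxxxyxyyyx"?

s0 --x--> s2
s2 --x--> s4
s4 --x--> s5
s5 --x--> s2
s2 --y--> s0
s0 --x--> s2
s2 --x--> s4
s4 --x--> s5
s5 --y--> s3
s3 --x--> s2
s2 --y--> s0
s0 --y--> s5
s5 --y--> s3
s3 --x--> s2
End in state s2, which is not an accepting state.

rejected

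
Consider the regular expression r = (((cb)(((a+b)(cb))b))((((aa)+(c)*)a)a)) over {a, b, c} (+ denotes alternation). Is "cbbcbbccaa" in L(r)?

Split as cbbcbb·ccaa: ((cb)(((a+b)(cb))b)) matches cbbcbb and ((((aa)+(c)*)a)a) matches ccaa.

yes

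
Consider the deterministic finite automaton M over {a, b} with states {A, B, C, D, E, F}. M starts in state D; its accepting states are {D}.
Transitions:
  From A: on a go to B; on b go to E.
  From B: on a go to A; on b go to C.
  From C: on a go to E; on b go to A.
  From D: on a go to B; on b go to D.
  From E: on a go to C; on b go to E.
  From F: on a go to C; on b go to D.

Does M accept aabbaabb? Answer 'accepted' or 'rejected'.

D --a--> B
B --a--> A
A --b--> E
E --b--> E
E --a--> C
C --a--> E
E --b--> E
E --b--> E
End in state E, which is not an accepting state.

rejected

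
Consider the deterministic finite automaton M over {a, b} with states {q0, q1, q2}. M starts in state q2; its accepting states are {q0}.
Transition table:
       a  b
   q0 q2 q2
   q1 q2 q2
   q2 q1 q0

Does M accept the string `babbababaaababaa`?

q2 --b--> q0
q0 --a--> q2
q2 --b--> q0
q0 --b--> q2
q2 --a--> q1
q1 --b--> q2
q2 --a--> q1
q1 --b--> q2
q2 --a--> q1
q1 --a--> q2
q2 --a--> q1
q1 --b--> q2
q2 --a--> q1
q1 --b--> q2
q2 --a--> q1
q1 --a--> q2
End in state q2, which is not an accepting state.

rejected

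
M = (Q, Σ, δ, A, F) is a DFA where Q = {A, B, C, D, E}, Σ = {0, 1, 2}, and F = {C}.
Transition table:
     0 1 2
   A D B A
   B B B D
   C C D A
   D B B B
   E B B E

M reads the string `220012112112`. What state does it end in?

D

A --2--> A
A --2--> A
A --0--> D
D --0--> B
B --1--> B
B --2--> D
D --1--> B
B --1--> B
B --2--> D
D --1--> B
B --1--> B
B --2--> D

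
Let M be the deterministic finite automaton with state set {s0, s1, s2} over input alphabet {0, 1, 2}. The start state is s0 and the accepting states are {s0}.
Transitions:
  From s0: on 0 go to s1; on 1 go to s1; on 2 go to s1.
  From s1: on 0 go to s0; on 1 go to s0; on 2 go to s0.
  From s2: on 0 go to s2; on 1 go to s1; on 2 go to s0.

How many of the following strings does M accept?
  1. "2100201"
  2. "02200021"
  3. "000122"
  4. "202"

"2100201": rejected
"02200021": accepted
"000122": accepted
"202": rejected

2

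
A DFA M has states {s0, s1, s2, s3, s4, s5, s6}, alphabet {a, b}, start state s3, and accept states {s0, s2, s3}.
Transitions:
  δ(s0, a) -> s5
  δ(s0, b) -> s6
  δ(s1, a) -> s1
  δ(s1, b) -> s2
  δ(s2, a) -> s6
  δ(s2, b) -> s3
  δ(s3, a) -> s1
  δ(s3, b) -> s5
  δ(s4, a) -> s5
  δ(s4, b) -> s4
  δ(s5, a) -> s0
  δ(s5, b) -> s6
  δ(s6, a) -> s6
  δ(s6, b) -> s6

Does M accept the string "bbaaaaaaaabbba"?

s3 --b--> s5
s5 --b--> s6
s6 --a--> s6
s6 --a--> s6
s6 --a--> s6
s6 --a--> s6
s6 --a--> s6
s6 --a--> s6
s6 --a--> s6
s6 --a--> s6
s6 --b--> s6
s6 --b--> s6
s6 --b--> s6
s6 --a--> s6
End in state s6, which is not an accepting state.

rejected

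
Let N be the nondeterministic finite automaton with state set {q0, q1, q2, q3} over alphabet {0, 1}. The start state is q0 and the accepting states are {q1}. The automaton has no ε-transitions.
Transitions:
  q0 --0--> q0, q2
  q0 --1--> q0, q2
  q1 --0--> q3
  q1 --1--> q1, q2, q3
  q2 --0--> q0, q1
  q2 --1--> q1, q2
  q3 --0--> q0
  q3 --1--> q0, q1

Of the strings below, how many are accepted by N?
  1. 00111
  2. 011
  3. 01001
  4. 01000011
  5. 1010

00111: accepted
011: accepted
01001: accepted
01000011: accepted
1010: accepted

5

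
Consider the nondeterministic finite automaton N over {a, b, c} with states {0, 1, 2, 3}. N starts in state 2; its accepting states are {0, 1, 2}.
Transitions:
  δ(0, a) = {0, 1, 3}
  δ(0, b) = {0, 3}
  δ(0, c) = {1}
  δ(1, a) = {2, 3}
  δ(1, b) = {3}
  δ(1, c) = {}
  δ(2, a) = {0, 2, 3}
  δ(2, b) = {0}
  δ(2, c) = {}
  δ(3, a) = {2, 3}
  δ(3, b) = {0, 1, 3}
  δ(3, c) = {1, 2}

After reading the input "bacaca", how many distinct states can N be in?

3

Start: {2}
read b: {0}
read a: {0, 1, 3}
read c: {1, 2}
read a: {0, 2, 3}
read c: {1, 2}
read a: {0, 2, 3}
Final reachable set {0, 2, 3} has 3 states.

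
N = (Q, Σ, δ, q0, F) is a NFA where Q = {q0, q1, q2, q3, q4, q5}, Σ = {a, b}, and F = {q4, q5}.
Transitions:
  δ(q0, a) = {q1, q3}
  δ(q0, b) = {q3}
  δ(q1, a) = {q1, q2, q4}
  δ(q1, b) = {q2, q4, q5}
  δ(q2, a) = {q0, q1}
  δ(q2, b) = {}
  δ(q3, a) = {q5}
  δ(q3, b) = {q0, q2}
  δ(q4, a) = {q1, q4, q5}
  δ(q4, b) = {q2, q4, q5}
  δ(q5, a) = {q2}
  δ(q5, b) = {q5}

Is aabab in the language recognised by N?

Start: {q0}
read a: {q1, q3}
read a: {q1, q2, q4, q5}
read b: {q2, q4, q5}
read a: {q0, q1, q2, q4, q5}
read b: {q2, q3, q4, q5}
Reachable ∩ accepting = {q4, q5} — nonempty.

accepted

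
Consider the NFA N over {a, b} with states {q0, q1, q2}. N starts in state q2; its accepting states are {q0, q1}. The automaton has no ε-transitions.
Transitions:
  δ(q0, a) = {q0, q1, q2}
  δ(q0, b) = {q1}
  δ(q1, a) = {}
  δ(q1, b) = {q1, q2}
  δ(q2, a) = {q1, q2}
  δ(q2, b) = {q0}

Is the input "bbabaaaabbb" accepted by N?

Start: {q2}
read b: {q0}
read b: {q1}
read a: {}
The reachable set is empty and stays empty for the remaining 8 symbols.
Reachable ∩ accepting = {} — empty.

rejected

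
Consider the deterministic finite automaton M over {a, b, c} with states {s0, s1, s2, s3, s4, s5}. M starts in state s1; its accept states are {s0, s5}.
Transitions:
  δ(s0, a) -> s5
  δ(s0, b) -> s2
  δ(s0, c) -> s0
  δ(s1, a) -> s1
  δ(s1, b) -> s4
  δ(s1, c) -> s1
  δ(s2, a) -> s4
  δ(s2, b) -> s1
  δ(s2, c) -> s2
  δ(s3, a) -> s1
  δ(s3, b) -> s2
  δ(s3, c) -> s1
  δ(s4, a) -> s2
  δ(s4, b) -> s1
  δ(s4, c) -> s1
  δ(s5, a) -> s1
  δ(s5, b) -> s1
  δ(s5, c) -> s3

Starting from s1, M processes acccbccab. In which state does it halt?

s1 --a--> s1
s1 --c--> s1
s1 --c--> s1
s1 --c--> s1
s1 --b--> s4
s4 --c--> s1
s1 --c--> s1
s1 --a--> s1
s1 --b--> s4

s4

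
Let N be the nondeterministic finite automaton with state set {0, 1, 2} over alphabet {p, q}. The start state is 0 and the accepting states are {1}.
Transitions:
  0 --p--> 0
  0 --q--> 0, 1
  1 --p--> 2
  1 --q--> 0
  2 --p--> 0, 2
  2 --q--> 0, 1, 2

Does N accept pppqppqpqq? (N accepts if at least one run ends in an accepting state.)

Start: {0}
read p: {0}
read p: {0}
read p: {0}
read q: {0, 1}
read p: {0, 2}
read p: {0, 2}
read q: {0, 1, 2}
read p: {0, 2}
read q: {0, 1, 2}
read q: {0, 1, 2}
Reachable ∩ accepting = {1} — nonempty.

accepted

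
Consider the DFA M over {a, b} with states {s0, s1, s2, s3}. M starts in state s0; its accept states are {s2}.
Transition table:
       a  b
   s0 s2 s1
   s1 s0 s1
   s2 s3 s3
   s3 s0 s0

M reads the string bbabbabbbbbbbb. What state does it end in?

s1

s0 --b--> s1
s1 --b--> s1
s1 --a--> s0
s0 --b--> s1
s1 --b--> s1
s1 --a--> s0
s0 --b--> s1
s1 --b--> s1
s1 --b--> s1
s1 --b--> s1
s1 --b--> s1
s1 --b--> s1
s1 --b--> s1
s1 --b--> s1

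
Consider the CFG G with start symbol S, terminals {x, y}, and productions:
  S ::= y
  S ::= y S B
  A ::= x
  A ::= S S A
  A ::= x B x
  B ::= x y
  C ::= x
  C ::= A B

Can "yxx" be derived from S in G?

no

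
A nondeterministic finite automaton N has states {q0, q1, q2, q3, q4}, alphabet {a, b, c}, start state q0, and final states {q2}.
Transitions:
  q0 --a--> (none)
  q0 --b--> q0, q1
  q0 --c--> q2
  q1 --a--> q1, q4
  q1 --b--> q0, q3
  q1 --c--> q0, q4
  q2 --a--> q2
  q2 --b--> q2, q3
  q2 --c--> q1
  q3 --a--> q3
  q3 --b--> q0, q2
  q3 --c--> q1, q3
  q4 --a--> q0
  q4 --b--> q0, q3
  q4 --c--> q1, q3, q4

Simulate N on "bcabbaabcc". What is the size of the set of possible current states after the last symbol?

5

Start: {q0}
read b: {q0, q1}
read c: {q0, q2, q4}
read a: {q0, q2}
read b: {q0, q1, q2, q3}
read b: {q0, q1, q2, q3}
read a: {q1, q2, q3, q4}
read a: {q0, q1, q2, q3, q4}
read b: {q0, q1, q2, q3}
read c: {q0, q1, q2, q3, q4}
read c: {q0, q1, q2, q3, q4}
Final reachable set {q0, q1, q2, q3, q4} has 5 states.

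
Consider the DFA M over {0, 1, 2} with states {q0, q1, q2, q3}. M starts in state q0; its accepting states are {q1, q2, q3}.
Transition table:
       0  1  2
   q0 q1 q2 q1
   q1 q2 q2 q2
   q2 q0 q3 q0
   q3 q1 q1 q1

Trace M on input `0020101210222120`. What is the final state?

q1

q0 --0--> q1
q1 --0--> q2
q2 --2--> q0
q0 --0--> q1
q1 --1--> q2
q2 --0--> q0
q0 --1--> q2
q2 --2--> q0
q0 --1--> q2
q2 --0--> q0
q0 --2--> q1
q1 --2--> q2
q2 --2--> q0
q0 --1--> q2
q2 --2--> q0
q0 --0--> q1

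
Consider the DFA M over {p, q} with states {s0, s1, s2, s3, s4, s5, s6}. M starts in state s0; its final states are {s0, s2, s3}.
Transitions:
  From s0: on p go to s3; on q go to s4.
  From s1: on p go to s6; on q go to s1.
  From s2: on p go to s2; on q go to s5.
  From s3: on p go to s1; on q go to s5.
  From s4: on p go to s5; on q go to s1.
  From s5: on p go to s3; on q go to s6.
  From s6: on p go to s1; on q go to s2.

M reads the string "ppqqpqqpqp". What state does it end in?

s0 --p--> s3
s3 --p--> s1
s1 --q--> s1
s1 --q--> s1
s1 --p--> s6
s6 --q--> s2
s2 --q--> s5
s5 --p--> s3
s3 --q--> s5
s5 --p--> s3

s3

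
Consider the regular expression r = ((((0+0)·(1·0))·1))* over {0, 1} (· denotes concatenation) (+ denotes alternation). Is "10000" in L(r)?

no

10000 cannot be split into zero or more pieces each matching (((0+0)·(1·0))·1).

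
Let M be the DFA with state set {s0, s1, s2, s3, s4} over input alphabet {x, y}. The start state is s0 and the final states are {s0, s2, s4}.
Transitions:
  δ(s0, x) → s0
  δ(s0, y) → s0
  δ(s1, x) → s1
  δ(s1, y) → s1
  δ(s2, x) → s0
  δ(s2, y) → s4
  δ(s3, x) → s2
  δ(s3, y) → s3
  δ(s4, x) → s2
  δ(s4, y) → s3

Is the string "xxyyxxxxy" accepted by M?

accepted

s0 --x--> s0
s0 --x--> s0
s0 --y--> s0
s0 --y--> s0
s0 --x--> s0
s0 --x--> s0
s0 --x--> s0
s0 --x--> s0
s0 --y--> s0
End in state s0, which is an accepting state.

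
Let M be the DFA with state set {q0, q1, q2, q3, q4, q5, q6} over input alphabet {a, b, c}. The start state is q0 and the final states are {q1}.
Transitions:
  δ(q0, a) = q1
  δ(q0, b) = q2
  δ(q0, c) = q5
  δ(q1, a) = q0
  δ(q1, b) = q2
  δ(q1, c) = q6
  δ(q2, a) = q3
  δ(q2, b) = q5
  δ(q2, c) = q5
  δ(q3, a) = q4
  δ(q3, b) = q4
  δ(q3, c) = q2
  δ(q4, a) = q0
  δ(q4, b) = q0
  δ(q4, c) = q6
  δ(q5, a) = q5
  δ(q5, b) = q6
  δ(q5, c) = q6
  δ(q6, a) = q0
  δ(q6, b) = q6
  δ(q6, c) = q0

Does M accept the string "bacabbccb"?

q0 --b--> q2
q2 --a--> q3
q3 --c--> q2
q2 --a--> q3
q3 --b--> q4
q4 --b--> q0
q0 --c--> q5
q5 --c--> q6
q6 --b--> q6
End in state q6, which is not an accepting state.

rejected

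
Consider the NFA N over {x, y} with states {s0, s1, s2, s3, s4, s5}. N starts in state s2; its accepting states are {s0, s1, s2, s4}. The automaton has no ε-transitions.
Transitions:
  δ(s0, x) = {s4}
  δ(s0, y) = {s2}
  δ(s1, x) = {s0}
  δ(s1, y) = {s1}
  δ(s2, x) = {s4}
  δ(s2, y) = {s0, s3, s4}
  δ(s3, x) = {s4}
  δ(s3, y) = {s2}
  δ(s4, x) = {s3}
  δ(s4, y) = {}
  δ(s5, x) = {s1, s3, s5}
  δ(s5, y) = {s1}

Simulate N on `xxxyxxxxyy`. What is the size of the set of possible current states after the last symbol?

Start: {s2}
read x: {s4}
read x: {s3}
read x: {s4}
read y: {}
The reachable set is empty and stays empty for the remaining 6 symbols.
Final reachable set {} has 0 states.

0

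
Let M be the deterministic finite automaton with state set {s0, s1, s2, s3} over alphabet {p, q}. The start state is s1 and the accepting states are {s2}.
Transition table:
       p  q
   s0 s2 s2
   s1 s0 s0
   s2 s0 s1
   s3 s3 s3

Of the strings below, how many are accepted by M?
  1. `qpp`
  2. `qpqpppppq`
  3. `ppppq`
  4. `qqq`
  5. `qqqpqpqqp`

1

`qpp`: rejected
`qpqpppppq`: accepted
`ppppq`: rejected
`qqq`: rejected
`qqqpqpqqp`: rejected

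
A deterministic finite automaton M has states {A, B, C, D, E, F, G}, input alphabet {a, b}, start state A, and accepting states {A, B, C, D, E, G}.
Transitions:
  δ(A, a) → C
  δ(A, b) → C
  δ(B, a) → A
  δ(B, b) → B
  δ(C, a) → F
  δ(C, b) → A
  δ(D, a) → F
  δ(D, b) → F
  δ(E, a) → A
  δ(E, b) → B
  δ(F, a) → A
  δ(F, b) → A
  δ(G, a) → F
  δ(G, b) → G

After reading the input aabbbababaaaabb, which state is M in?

C

A --a--> C
C --a--> F
F --b--> A
A --b--> C
C --b--> A
A --a--> C
C --b--> A
A --a--> C
C --b--> A
A --a--> C
C --a--> F
F --a--> A
A --a--> C
C --b--> A
A --b--> C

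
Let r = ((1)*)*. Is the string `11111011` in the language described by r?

no

11111011 cannot be split into zero or more pieces each matching (1)*.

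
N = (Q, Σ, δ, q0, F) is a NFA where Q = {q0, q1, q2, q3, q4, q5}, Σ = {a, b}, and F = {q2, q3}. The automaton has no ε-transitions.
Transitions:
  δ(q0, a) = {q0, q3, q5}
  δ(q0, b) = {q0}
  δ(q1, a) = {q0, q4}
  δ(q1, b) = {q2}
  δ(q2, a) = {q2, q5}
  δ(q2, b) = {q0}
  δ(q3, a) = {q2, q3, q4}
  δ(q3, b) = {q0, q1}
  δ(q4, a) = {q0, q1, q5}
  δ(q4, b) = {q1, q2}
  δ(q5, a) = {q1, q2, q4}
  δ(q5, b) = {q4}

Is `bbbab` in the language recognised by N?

rejected

Start: {q0}
read b: {q0}
read b: {q0}
read b: {q0}
read a: {q0, q3, q5}
read b: {q0, q1, q4}
Reachable ∩ accepting = {} — empty.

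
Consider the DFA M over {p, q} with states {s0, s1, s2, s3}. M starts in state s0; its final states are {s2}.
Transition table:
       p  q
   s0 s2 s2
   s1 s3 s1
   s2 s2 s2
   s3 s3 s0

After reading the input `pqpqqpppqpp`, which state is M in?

s0 --p--> s2
s2 --q--> s2
s2 --p--> s2
s2 --q--> s2
s2 --q--> s2
s2 --p--> s2
s2 --p--> s2
s2 --p--> s2
s2 --q--> s2
s2 --p--> s2
s2 --p--> s2

s2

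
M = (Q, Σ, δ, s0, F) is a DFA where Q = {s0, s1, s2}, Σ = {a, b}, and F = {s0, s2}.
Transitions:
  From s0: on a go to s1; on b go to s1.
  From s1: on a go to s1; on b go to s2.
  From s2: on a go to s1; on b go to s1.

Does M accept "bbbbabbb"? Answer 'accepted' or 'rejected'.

accepted

s0 --b--> s1
s1 --b--> s2
s2 --b--> s1
s1 --b--> s2
s2 --a--> s1
s1 --b--> s2
s2 --b--> s1
s1 --b--> s2
End in state s2, which is an accepting state.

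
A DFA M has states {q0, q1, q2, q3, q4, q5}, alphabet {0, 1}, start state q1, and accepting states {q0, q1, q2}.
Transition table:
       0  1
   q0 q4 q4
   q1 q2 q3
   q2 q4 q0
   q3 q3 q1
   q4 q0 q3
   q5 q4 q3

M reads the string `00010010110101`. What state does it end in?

q0

q1 --0--> q2
q2 --0--> q4
q4 --0--> q0
q0 --1--> q4
q4 --0--> q0
q0 --0--> q4
q4 --1--> q3
q3 --0--> q3
q3 --1--> q1
q1 --1--> q3
q3 --0--> q3
q3 --1--> q1
q1 --0--> q2
q2 --1--> q0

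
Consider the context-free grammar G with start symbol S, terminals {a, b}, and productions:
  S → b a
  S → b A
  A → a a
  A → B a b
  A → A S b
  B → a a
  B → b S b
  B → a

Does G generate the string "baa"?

yes

S ⇒ bA ⇒ baa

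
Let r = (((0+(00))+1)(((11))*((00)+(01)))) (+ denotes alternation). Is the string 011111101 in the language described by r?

Split as 0·11111101: ((0+(00))+1) matches 0 and (((11))*((00)+(01))) matches 11111101.

yes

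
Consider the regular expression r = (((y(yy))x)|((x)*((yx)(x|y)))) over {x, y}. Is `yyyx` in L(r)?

yes

The left alternative ((y(yy))x) matches yyyx.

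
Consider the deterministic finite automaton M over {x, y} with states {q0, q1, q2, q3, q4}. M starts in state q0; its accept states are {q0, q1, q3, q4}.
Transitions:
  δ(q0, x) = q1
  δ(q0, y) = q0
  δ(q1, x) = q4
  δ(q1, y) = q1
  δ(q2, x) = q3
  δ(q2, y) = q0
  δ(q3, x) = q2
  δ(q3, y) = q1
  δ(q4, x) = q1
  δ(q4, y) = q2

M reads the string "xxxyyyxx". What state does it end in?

q0 --x--> q1
q1 --x--> q4
q4 --x--> q1
q1 --y--> q1
q1 --y--> q1
q1 --y--> q1
q1 --x--> q4
q4 --x--> q1

q1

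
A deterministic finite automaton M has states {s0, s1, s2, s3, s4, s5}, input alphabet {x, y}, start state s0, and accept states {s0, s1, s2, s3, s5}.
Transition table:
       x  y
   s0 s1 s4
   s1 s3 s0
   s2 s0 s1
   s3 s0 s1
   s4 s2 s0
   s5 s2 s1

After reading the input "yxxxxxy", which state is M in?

s0 --y--> s4
s4 --x--> s2
s2 --x--> s0
s0 --x--> s1
s1 --x--> s3
s3 --x--> s0
s0 --y--> s4

s4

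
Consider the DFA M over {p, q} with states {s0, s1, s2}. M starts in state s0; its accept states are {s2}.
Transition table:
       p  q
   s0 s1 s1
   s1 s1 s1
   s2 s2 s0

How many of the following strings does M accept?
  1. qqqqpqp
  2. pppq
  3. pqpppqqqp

0

qqqqpqp: rejected
pppq: rejected
pqpppqqqp: rejected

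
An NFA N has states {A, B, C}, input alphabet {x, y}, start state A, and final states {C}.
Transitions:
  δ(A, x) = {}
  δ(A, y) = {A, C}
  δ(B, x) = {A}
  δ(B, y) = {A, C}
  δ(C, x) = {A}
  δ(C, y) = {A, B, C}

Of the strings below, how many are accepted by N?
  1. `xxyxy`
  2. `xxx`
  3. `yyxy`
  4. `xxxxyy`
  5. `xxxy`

1

`xxyxy`: rejected
`xxx`: rejected
`yyxy`: accepted
`xxxxyy`: rejected
`xxxy`: rejected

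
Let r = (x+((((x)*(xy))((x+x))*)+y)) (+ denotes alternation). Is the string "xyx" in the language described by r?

yes

The right alternative ((((x)*(xy))((x+x))*)+y) matches xyx.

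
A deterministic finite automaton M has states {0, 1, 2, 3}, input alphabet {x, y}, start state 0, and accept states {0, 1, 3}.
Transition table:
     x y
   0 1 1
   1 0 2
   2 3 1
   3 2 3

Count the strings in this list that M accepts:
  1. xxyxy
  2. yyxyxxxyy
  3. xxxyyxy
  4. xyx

3

xxyxy: accepted
yyxyxxxyy: rejected
xxxyyxy: accepted
xyx: accepted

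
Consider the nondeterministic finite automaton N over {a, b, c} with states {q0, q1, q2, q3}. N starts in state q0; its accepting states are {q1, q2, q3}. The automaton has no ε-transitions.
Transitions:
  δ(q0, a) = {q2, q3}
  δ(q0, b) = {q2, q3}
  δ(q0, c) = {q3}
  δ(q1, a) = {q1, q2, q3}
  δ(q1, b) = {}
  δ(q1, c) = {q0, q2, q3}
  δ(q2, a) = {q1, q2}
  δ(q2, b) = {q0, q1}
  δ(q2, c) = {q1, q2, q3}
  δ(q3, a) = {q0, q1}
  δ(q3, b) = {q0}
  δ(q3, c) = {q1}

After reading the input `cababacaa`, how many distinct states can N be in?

4

Start: {q0}
read c: {q3}
read a: {q0, q1}
read b: {q2, q3}
read a: {q0, q1, q2}
read b: {q0, q1, q2, q3}
read a: {q0, q1, q2, q3}
read c: {q0, q1, q2, q3}
read a: {q0, q1, q2, q3}
read a: {q0, q1, q2, q3}
Final reachable set {q0, q1, q2, q3} has 4 states.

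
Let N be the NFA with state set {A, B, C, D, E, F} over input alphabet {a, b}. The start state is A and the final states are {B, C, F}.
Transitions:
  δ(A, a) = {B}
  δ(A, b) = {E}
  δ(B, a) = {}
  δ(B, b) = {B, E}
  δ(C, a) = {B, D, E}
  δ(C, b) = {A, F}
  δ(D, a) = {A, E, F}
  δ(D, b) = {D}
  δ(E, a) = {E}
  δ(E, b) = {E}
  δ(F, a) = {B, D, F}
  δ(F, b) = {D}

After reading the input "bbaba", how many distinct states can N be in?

Start: {A}
read b: {E}
read b: {E}
read a: {E}
read b: {E}
read a: {E}
Final reachable set {E} has 1 state.

1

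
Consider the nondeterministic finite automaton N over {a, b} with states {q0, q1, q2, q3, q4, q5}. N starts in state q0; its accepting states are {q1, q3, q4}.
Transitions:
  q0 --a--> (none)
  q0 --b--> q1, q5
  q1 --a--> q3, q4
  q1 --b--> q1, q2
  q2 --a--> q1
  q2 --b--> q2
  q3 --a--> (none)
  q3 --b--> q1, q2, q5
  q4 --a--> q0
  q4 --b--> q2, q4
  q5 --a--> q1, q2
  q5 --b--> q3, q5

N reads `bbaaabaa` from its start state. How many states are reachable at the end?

4

Start: {q0}
read b: {q1, q5}
read b: {q1, q2, q3, q5}
read a: {q1, q2, q3, q4}
read a: {q0, q1, q3, q4}
read a: {q0, q3, q4}
read b: {q1, q2, q4, q5}
read a: {q0, q1, q2, q3, q4}
read a: {q0, q1, q3, q4}
Final reachable set {q0, q1, q3, q4} has 4 states.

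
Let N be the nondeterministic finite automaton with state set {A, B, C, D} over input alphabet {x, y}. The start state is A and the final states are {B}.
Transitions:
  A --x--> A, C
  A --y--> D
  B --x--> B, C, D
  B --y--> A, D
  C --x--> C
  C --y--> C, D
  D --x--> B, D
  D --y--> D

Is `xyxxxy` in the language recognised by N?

rejected

Start: {A}
read x: {A, C}
read y: {C, D}
read x: {B, C, D}
read x: {B, C, D}
read x: {B, C, D}
read y: {A, C, D}
Reachable ∩ accepting = {} — empty.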